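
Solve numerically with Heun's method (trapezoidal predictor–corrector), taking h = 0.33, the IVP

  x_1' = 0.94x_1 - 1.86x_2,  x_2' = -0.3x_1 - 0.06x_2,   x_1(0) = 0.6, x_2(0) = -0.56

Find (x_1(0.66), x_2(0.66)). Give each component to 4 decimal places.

Heun on (x_1,x_2): k1 = f(t_n, state_n); k2 = f(t_n + h, state_n + h·k1); state_{n+1} = state_n + (h/2)·(k1 + k2).
0.000000: (0.600000, -0.560000)
  k1 = (1.605600, -0.146400)
  predictor → (1.129848, -0.608312)
  k2 = (2.193517, -0.302456)
  → (1.226854, -0.634061)
0.330000: (1.226854, -0.634061)
  k1 = (2.332597, -0.330013)
  predictor → (1.996611, -0.742965)
  k2 = (3.258730, -0.554405)
  → (2.149423, -0.779990)
(x_1(0.66), x_2(0.66)) ≈ (2.1494, -0.7800)

2.1494, -0.7800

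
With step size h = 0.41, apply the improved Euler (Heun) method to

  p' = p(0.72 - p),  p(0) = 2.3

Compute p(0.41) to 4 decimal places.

1.5401

Heun: k1 = f(t_n, p_n); k2 = f(t_n + h, p_n + h·k1); p_{n+1} = p_n + (h/2)·(k1 + k2).
t=0.000000, p=2.300000:
  k1 = f(0.000000, 2.300000) = -3.634000
  k2 = f(0.410000, 0.810060) = -0.072954
  p ← 2.300000 + (0.41/2)·(-3.634000 + (-0.072954)) = 1.540074
p(0.41) ≈ 1.5401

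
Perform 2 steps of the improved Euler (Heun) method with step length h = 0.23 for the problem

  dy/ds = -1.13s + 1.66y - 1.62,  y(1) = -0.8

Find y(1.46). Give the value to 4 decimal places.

-3.6864

Heun: k1 = f(s_n, y_n); k2 = f(s_n + h, y_n + h·k1); y_{n+1} = y_n + (h/2)·(k1 + k2).
s=1.000000, y=-0.800000:
  k1 = f(1.000000, -0.800000) = -4.078000
  k2 = f(1.230000, -1.737940) = -5.894880
  y ← -0.800000 + (0.23/2)·(-4.078000 + (-5.894880)) = -1.946881
s=1.230000, y=-1.946881:
  k1 = f(1.230000, -1.946881) = -6.241723
  k2 = f(1.460000, -3.382478) = -8.884713
  y ← -1.946881 + (0.23/2)·(-6.241723 + (-8.884713)) = -3.686421
y(1.46) ≈ -3.6864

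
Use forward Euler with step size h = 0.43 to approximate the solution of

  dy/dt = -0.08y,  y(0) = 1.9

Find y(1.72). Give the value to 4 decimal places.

Euler: y_{n+1} = y_n + h·f(t_n, y_n).
t=0.000000, y=1.900000: f=-0.152000 → y ← 1.900000 + 0.43·(-0.152000) = 1.834640
t=0.430000, y=1.834640: f=-0.146771 → y ← 1.834640 + 0.43·(-0.146771) = 1.771528
t=0.860000, y=1.771528: f=-0.141722 → y ← 1.771528 + 0.43·(-0.141722) = 1.710588
t=1.290000, y=1.710588: f=-0.136847 → y ← 1.710588 + 0.43·(-0.136847) = 1.651744
y(1.72) ≈ 1.6517

1.6517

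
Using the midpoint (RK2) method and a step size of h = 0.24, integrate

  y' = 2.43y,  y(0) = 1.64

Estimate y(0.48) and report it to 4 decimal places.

Midpoint: k1 = f(x_n, y_n); k2 = f(x_n + h/2, y_n + (h/2)·k1); y_{n+1} = y_n + h·k2.
x=0.000000, y=1.640000:
  k1 = f(0.000000, 1.640000) = 3.985200
  k2 = f(0.120000, 2.118224) = 5.147284
  y ← 1.640000 + 0.24·5.147284 = 2.875348
x=0.240000, y=2.875348:
  k1 = f(0.240000, 2.875348) = 6.987096
  k2 = f(0.360000, 3.713800) = 9.024533
  y ← 2.875348 + 0.24·9.024533 = 5.041236
y(0.48) ≈ 5.0412

5.0412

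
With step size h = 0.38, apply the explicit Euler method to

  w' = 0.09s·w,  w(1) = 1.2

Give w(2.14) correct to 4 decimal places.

1.3778

Euler: w_{n+1} = w_n + h·f(s_n, w_n).
s=1.000000, w=1.200000: f=0.108000 → w ← 1.200000 + 0.38·0.108000 = 1.241040
s=1.380000, w=1.241040: f=0.154137 → w ← 1.241040 + 0.38·0.154137 = 1.299612
s=1.760000, w=1.299612: f=0.205859 → w ← 1.299612 + 0.38·0.205859 = 1.377838
w(2.14) ≈ 1.3778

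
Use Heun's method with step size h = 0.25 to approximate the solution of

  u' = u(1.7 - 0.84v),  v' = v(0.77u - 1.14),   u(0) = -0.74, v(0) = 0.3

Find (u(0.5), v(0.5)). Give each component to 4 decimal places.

-1.5747, 0.1187

Heun on (u,v): k1 = f(s_n, state_n); k2 = f(s_n + h, state_n + h·k1); state_{n+1} = state_n + (h/2)·(k1 + k2).
0.000000: (-0.740000, 0.300000)
  k1 = (-1.071520, -0.512940)
  predictor → (-1.007880, 0.171765)
  k2 = (-1.567976, -0.329113)
  → (-1.069937, 0.194743)
0.250000: (-1.069937, 0.194743)
  k1 = (-1.643868, -0.382447)
  predictor → (-1.480904, 0.099132)
  k2 = (-2.394221, -0.226049)
  → (-1.574698, 0.118681)
(u(0.5), v(0.5)) ≈ (-1.5747, 0.1187)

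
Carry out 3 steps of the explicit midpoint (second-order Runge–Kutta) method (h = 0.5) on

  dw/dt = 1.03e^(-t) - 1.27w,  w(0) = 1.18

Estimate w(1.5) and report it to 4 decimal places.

Midpoint: k1 = f(t_n, w_n); k2 = f(t_n + h/2, w_n + (h/2)·k1); w_{n+1} = w_n + h·k2.
t=0.000000, w=1.180000:
  k1 = f(0.000000, 1.180000) = -0.468600
  k2 = f(0.250000, 1.062850) = -0.547655
  w ← 1.180000 + 0.5·(-0.547655) = 0.906173
t=0.500000, w=0.906173:
  k1 = f(0.500000, 0.906173) = -0.526113
  k2 = f(0.750000, 0.774644) = -0.497261
  w ← 0.906173 + 0.5·(-0.497261) = 0.657542
t=1.000000, w=0.657542:
  k1 = f(1.000000, 0.657542) = -0.456163
  k2 = f(1.250000, 0.543501) = -0.395147
  w ← 0.657542 + 0.5·(-0.395147) = 0.459969
w(1.5) ≈ 0.4600

0.4600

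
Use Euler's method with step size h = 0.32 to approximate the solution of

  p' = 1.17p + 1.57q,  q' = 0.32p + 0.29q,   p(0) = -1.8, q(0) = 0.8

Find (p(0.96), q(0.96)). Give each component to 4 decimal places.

Euler on (p,q): p_{n+1} = p_n + h·p', q_{n+1} = q_n + h·q'.
0.000000: (-1.800000, 0.800000); f=(-0.850000, -0.344000) → (-2.072000, 0.689920)
0.320000: (-2.072000, 0.689920); f=(-1.341066, -0.462963) → (-2.501141, 0.541772)
0.640000: (-2.501141, 0.541772); f=(-2.075753, -0.643251) → (-3.165382, 0.335931)
(p(0.96), q(0.96)) ≈ (-3.1654, 0.3359)

-3.1654, 0.3359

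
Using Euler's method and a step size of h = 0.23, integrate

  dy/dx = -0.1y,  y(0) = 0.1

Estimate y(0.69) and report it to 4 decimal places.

0.0933

Euler: y_{n+1} = y_n + h·f(x_n, y_n).
x=0.000000, y=0.100000: f=-0.010000 → y ← 0.100000 + 0.23·(-0.010000) = 0.097700
x=0.230000, y=0.097700: f=-0.009770 → y ← 0.097700 + 0.23·(-0.009770) = 0.095453
x=0.460000, y=0.095453: f=-0.009545 → y ← 0.095453 + 0.23·(-0.009545) = 0.093257
y(0.69) ≈ 0.0933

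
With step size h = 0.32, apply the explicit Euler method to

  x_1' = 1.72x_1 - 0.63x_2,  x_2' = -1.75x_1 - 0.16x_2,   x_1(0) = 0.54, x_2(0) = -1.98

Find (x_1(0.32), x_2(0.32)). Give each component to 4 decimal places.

1.2364, -2.1810

Euler on (x_1,x_2): x_1_{n+1} = x_1_n + h·x_1', x_2_{n+1} = x_2_n + h·x_2'.
0.000000: (0.540000, -1.980000); f=(2.176200, -0.628200) → (1.236384, -2.181024)
(x_1(0.32), x_2(0.32)) ≈ (1.2364, -2.1810)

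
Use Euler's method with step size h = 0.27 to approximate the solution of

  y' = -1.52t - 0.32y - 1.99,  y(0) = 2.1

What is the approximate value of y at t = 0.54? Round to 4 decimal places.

Euler: y_{n+1} = y_n + h·f(t_n, y_n).
t=0.000000, y=2.100000: f=-2.662000 → y ← 2.100000 + 0.27·(-2.662000) = 1.381260
t=0.270000, y=1.381260: f=-2.842403 → y ← 1.381260 + 0.27·(-2.842403) = 0.613811
y(0.54) ≈ 0.6138

0.6138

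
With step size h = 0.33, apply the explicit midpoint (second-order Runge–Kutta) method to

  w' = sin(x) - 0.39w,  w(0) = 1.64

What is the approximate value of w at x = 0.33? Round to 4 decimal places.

1.4967

Midpoint: k1 = f(x_n, w_n); k2 = f(x_n + h/2, w_n + (h/2)·k1); w_{n+1} = w_n + h·k2.
x=0.000000, w=1.640000:
  k1 = f(0.000000, 1.640000) = -0.639600
  k2 = f(0.165000, 1.534466) = -0.434189
  w ← 1.640000 + 0.33·(-0.434189) = 1.496717
w(0.33) ≈ 1.4967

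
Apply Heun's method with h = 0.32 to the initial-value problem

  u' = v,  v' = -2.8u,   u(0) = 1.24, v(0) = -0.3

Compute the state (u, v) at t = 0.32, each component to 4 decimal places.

Heun on (u,v): k1 = f(t_n, state_n); k2 = f(t_n + h, state_n + h·k1); state_{n+1} = state_n + (h/2)·(k1 + k2).
0.000000: (1.240000, -0.300000)
  k1 = (-0.300000, -3.472000)
  predictor → (1.144000, -1.411040)
  k2 = (-1.411040, -3.203200)
  → (0.966234, -1.368032)
(u(0.32), v(0.32)) ≈ (0.9662, -1.3680)

0.9662, -1.3680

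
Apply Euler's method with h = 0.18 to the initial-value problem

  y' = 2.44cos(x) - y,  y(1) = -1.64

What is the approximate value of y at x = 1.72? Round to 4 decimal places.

-0.4093

Euler: y_{n+1} = y_n + h·f(x_n, y_n).
x=1.000000, y=-1.640000: f=2.958338 → y ← -1.640000 + 0.18·2.958338 = -1.107499
x=1.180000, y=-1.107499: f=2.036956 → y ← -1.107499 + 0.18·2.036956 = -0.740847
x=1.360000, y=-0.740847: f=1.251390 → y ← -0.740847 + 0.18·1.251390 = -0.515597
x=1.540000, y=-0.515597: f=0.590728 → y ← -0.515597 + 0.18·0.590728 = -0.409266
y(1.72) ≈ -0.4093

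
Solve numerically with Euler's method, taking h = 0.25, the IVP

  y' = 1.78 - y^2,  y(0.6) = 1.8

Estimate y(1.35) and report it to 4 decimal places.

Euler: y_{n+1} = y_n + h·f(s_n, y_n).
s=0.600000, y=1.800000: f=-1.460000 → y ← 1.800000 + 0.25·(-1.460000) = 1.435000
s=0.850000, y=1.435000: f=-0.279225 → y ← 1.435000 + 0.25·(-0.279225) = 1.365194
s=1.100000, y=1.365194: f=-0.083754 → y ← 1.365194 + 0.25·(-0.083754) = 1.344255
y(1.35) ≈ 1.3443

1.3443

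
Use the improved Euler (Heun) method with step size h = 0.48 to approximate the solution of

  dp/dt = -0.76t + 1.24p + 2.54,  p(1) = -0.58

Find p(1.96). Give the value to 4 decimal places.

0.7818

Heun: k1 = f(t_n, p_n); k2 = f(t_n + h, p_n + h·k1); p_{n+1} = p_n + (h/2)·(k1 + k2).
t=1.000000, p=-0.580000:
  k1 = f(1.000000, -0.580000) = 1.060800
  k2 = f(1.480000, -0.070816) = 1.327388
  p ← -0.580000 + (0.48/2)·(1.060800 + 1.327388) = -0.006835
t=1.480000, p=-0.006835:
  k1 = f(1.480000, -0.006835) = 1.406725
  k2 = f(1.960000, 0.668393) = 1.879207
  p ← -0.006835 + (0.48/2)·(1.406725 + 1.879207) = 0.781789
p(1.96) ≈ 0.7818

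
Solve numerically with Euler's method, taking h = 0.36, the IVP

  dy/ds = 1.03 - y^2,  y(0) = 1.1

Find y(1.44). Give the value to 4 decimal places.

Euler: y_{n+1} = y_n + h·f(s_n, y_n).
s=0.000000, y=1.100000: f=-0.180000 → y ← 1.100000 + 0.36·(-0.180000) = 1.035200
s=0.360000, y=1.035200: f=-0.041639 → y ← 1.035200 + 0.36·(-0.041639) = 1.020210
s=0.720000, y=1.020210: f=-0.010828 → y ← 1.020210 + 0.36·(-0.010828) = 1.016312
s=1.080000, y=1.016312: f=-0.002890 → y ← 1.016312 + 0.36·(-0.002890) = 1.015272
y(1.44) ≈ 1.0153

1.0153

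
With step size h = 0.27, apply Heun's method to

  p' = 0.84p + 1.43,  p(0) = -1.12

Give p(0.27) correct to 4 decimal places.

-0.9729

Heun: k1 = f(t_n, p_n); k2 = f(t_n + h, p_n + h·k1); p_{n+1} = p_n + (h/2)·(k1 + k2).
t=0.000000, p=-1.120000:
  k1 = f(0.000000, -1.120000) = 0.489200
  k2 = f(0.270000, -0.987916) = 0.600151
  p ← -1.120000 + (0.27/2)·(0.489200 + 0.600151) = -0.972938
p(0.27) ≈ -0.9729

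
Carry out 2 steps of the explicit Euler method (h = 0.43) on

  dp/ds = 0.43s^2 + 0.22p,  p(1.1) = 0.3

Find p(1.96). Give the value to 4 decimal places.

Euler: p_{n+1} = p_n + h·f(s_n, p_n).
s=1.100000, p=0.300000: f=0.586300 → p ← 0.300000 + 0.43·0.586300 = 0.552109
s=1.530000, p=0.552109: f=1.128051 → p ← 0.552109 + 0.43·1.128051 = 1.037171
p(1.96) ≈ 1.0372

1.0372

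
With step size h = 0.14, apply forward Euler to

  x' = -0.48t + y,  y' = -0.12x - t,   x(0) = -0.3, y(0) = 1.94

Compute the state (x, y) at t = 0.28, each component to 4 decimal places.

0.2345, 1.9259

Euler on (x,y): x_{n+1} = x_n + h·x', y_{n+1} = y_n + h·y'.
0.000000: (-0.300000, 1.940000); f=(1.940000, 0.036000) → (-0.028400, 1.945040)
0.140000: (-0.028400, 1.945040); f=(1.877840, -0.136592) → (0.234498, 1.925917)
(x(0.28), y(0.28)) ≈ (0.2345, 1.9259)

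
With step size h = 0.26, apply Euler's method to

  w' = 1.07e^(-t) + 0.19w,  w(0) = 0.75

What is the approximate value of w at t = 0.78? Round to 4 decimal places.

Euler: w_{n+1} = w_n + h·f(t_n, w_n).
t=0.000000, w=0.750000: f=1.212500 → w ← 0.750000 + 0.26·1.212500 = 1.065250
t=0.260000, w=1.065250: f=1.027423 → w ← 1.065250 + 0.26·1.027423 = 1.332380
t=0.520000, w=1.332380: f=0.889289 → w ← 1.332380 + 0.26·0.889289 = 1.563595
w(0.78) ≈ 1.5636

1.5636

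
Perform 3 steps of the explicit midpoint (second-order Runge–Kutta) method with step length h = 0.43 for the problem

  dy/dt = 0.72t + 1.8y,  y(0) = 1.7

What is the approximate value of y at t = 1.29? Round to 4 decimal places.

Midpoint: k1 = f(t_n, y_n); k2 = f(t_n + h/2, y_n + (h/2)·k1); y_{n+1} = y_n + h·k2.
t=0.000000, y=1.700000:
  k1 = f(0.000000, 1.700000) = 3.060000
  k2 = f(0.215000, 2.357900) = 4.399020
  y ← 1.700000 + 0.43·4.399020 = 3.591579
t=0.430000, y=3.591579:
  k1 = f(0.430000, 3.591579) = 6.774441
  k2 = f(0.645000, 5.048084) = 9.550950
  y ← 3.591579 + 0.43·9.550950 = 7.698487
t=0.860000, y=7.698487:
  k1 = f(0.860000, 7.698487) = 14.476477
  k2 = f(1.075000, 10.810930) = 20.233674
  y ← 7.698487 + 0.43·20.233674 = 16.398967
y(1.29) ≈ 16.3990

16.3990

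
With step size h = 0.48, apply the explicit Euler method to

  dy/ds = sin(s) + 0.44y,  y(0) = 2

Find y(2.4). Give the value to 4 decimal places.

Euler: y_{n+1} = y_n + h·f(s_n, y_n).
s=0.000000, y=2.000000: f=0.880000 → y ← 2.000000 + 0.48·0.880000 = 2.422400
s=0.480000, y=2.422400: f=1.527635 → y ← 2.422400 + 0.48·1.527635 = 3.155665
s=0.960000, y=3.155665: f=2.207684 → y ← 3.155665 + 0.48·2.207684 = 4.215353
s=1.440000, y=4.215353: f=2.846214 → y ← 4.215353 + 0.48·2.846214 = 5.581536
s=1.920000, y=5.581536: f=3.395521 → y ← 5.581536 + 0.48·3.395521 = 7.211386
y(2.4) ≈ 7.2114

7.2114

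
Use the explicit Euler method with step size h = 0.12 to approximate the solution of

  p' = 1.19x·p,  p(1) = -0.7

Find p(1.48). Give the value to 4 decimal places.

-1.3043

Euler: p_{n+1} = p_n + h·f(x_n, p_n).
x=1.000000, p=-0.700000: f=-0.833000 → p ← -0.700000 + 0.12·(-0.833000) = -0.799960
x=1.120000, p=-0.799960: f=-1.066187 → p ← -0.799960 + 0.12·(-1.066187) = -0.927902
x=1.240000, p=-0.927902: f=-1.369213 → p ← -0.927902 + 0.12·(-1.369213) = -1.092208
x=1.360000, p=-1.092208: f=-1.767629 → p ← -1.092208 + 0.12·(-1.767629) = -1.304323
p(1.48) ≈ -1.3043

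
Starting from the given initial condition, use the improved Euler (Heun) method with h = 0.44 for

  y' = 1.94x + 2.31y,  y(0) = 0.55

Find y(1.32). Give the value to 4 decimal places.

13.3739

Heun: k1 = f(x_n, y_n); k2 = f(x_n + h, y_n + h·k1); y_{n+1} = y_n + (h/2)·(k1 + k2).
x=0.000000, y=0.550000:
  k1 = f(0.000000, 0.550000) = 1.270500
  k2 = f(0.440000, 1.109020) = 3.415436
  y ← 0.550000 + (0.44/2)·(1.270500 + 3.415436) = 1.580906
x=0.440000, y=1.580906:
  k1 = f(0.440000, 1.580906) = 4.505493
  k2 = f(0.880000, 3.563323) = 9.938476
  y ← 1.580906 + (0.44/2)·(4.505493 + 9.938476) = 4.758579
x=0.880000, y=4.758579:
  k1 = f(0.880000, 4.758579) = 12.699518
  k2 = f(1.320000, 10.346367) = 26.460907
  y ← 4.758579 + (0.44/2)·(12.699518 + 26.460907) = 13.373872
y(1.32) ≈ 13.3739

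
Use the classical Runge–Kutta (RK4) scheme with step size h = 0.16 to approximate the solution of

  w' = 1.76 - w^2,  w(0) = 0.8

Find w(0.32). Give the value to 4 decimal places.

RK4: k1 = f(x_n, w_n); k2 = f(x_n + h/2, w_n + (h/2)·k1); k3 = f(x_n + h/2, w_n + (h/2)·k2); k4 = f(x_n + h, w_n + h·k3); w_{n+1} = w_n + (h/6)·(k1 + 2k2 + 2k3 + k4).
x=0.000000, w=0.800000:
  k1 = f(0.000000, 0.800000) = 1.120000
  k2 = f(0.080000, 0.889600) = 0.968612
  k3 = f(0.080000, 0.877489) = 0.990013
  k4 = f(0.160000, 0.958402) = 0.841465
  w ← 0.800000 + (0.16/6)·(k1 + 2k2 + 2k3 + k4) = 0.956766
x=0.160000, w=0.956766:
  k1 = f(0.160000, 0.956766) = 0.844599
  k2 = f(0.240000, 1.024334) = 0.710740
  k3 = f(0.240000, 1.013625) = 0.732564
  k4 = f(0.320000, 1.073976) = 0.606575
  w ← 0.956766 + (0.16/6)·(k1 + 2k2 + 2k3 + k4) = 1.072440
w(0.32) ≈ 1.0724

1.0724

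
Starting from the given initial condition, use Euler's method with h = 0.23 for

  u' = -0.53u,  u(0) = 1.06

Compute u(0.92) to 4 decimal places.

Euler: u_{n+1} = u_n + h·f(s_n, u_n).
s=0.000000, u=1.060000: f=-0.561800 → u ← 1.060000 + 0.23·(-0.561800) = 0.930786
s=0.230000, u=0.930786: f=-0.493317 → u ← 0.930786 + 0.23·(-0.493317) = 0.817323
s=0.460000, u=0.817323: f=-0.433181 → u ← 0.817323 + 0.23·(-0.433181) = 0.717691
s=0.690000, u=0.717691: f=-0.380376 → u ← 0.717691 + 0.23·(-0.380376) = 0.630205
u(0.92) ≈ 0.6302

0.6302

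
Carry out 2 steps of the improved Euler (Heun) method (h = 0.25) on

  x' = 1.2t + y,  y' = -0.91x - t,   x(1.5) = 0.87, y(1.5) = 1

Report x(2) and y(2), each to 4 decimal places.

2.0791, -0.5707

Heun on (x,y): k1 = f(t_n, state_n); k2 = f(t_n + h, state_n + h·k1); state_{n+1} = state_n + (h/2)·(k1 + k2).
1.500000: (0.870000, 1.000000)
  k1 = (2.800000, -2.291700)
  predictor → (1.570000, 0.427075)
  k2 = (2.527075, -3.178700)
  → (1.535884, 0.316200)
1.750000: (1.535884, 0.316200)
  k1 = (2.416200, -3.147655)
  predictor → (2.139934, -0.470714)
  k2 = (1.929286, -3.947340)
  → (2.079070, -0.570674)
(x(2), y(2)) ≈ (2.0791, -0.5707)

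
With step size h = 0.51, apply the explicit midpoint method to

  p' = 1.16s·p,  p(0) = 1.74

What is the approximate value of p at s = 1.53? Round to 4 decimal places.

Midpoint: k1 = f(s_n, p_n); k2 = f(s_n + h/2, p_n + (h/2)·k1); p_{n+1} = p_n + h·k2.
s=0.000000, p=1.740000:
  k1 = f(0.000000, 1.740000) = 0.000000
  k2 = f(0.255000, 1.740000) = 0.514692
  p ← 1.740000 + 0.51·0.514692 = 2.002493
s=0.510000, p=2.002493:
  k1 = f(0.510000, 2.002493) = 1.184675
  k2 = f(0.765000, 2.304585) = 2.045089
  p ← 2.002493 + 0.51·2.045089 = 3.045488
s=1.020000, p=3.045488:
  k1 = f(1.020000, 3.045488) = 3.603422
  k2 = f(1.275000, 3.964361) = 5.863289
  p ← 3.045488 + 0.51·5.863289 = 6.035766
p(1.53) ≈ 6.0358

6.0358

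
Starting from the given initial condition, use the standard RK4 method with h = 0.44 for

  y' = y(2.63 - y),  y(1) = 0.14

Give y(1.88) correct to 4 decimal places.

RK4: k1 = f(t_n, y_n); k2 = f(t_n + h/2, y_n + (h/2)·k1); k3 = f(t_n + h/2, y_n + (h/2)·k2); k4 = f(t_n + h, y_n + h·k3); y_{n+1} = y_n + (h/6)·(k1 + 2k2 + 2k3 + k4).
t=1.000000, y=0.140000:
  k1 = f(1.000000, 0.140000) = 0.348600
  k2 = f(1.220000, 0.216692) = 0.522945
  k3 = f(1.220000, 0.255048) = 0.605726
  k4 = f(1.440000, 0.406520) = 0.903888
  y ← 0.140000 + (0.44/6)·(k1 + 2k2 + 2k3 + k4) = 0.397388
t=1.440000, y=0.397388:
  k1 = f(1.440000, 0.397388) = 0.887212
  k2 = f(1.660000, 0.592574) = 1.207326
  k3 = f(1.660000, 0.662999) = 1.304120
  k4 = f(1.880000, 0.971200) = 1.611027
  y ← 0.397388 + (0.44/6)·(k1 + 2k2 + 2k3 + k4) = 0.948937
y(1.88) ≈ 0.9489

0.9489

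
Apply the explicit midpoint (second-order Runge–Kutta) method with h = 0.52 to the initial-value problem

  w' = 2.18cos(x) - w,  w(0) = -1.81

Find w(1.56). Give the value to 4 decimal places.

Midpoint: k1 = f(x_n, w_n); k2 = f(x_n + h/2, w_n + (h/2)·k1); w_{n+1} = w_n + h·k2.
x=0.000000, w=-1.810000:
  k1 = f(0.000000, -1.810000) = 3.990000
  k2 = f(0.260000, -0.772600) = 2.879330
  w ← -1.810000 + 0.52·2.879330 = -0.312748
x=0.520000, w=-0.312748:
  k1 = f(0.520000, -0.312748) = 2.204594
  k2 = f(0.780000, 0.260446) = 1.289345
  w ← -0.312748 + 0.52·1.289345 = 0.357711
x=1.040000, w=0.357711:
  k1 = f(1.040000, 0.357711) = 0.745849
  k2 = f(1.300000, 0.551632) = 0.031515
  w ← 0.357711 + 0.52·0.031515 = 0.374099
w(1.56) ≈ 0.3741

0.3741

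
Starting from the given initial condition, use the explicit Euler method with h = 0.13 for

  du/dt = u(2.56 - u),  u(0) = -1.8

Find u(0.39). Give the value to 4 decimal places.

Euler: u_{n+1} = u_n + h·f(t_n, u_n).
t=0.000000, u=-1.800000: f=-7.848000 → u ← -1.800000 + 0.13·(-7.848000) = -2.820240
t=0.130000, u=-2.820240: f=-15.173568 → u ← -2.820240 + 0.13·(-15.173568) = -4.792804
t=0.260000, u=-4.792804: f=-35.240547 → u ← -4.792804 + 0.13·(-35.240547) = -9.374075
u(0.39) ≈ -9.3741

-9.3741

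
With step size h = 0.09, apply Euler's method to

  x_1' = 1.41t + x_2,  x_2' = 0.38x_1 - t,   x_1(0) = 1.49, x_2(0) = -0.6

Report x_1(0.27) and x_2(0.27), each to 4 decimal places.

1.3751, -0.4764

Euler on (x_1,x_2): x_1_{n+1} = x_1_n + h·x_1', x_2_{n+1} = x_2_n + h·x_2'.
0.000000: (1.490000, -0.600000); f=(-0.600000, 0.566200) → (1.436000, -0.549042)
0.090000: (1.436000, -0.549042); f=(-0.422142, 0.455680) → (1.398007, -0.508031)
0.180000: (1.398007, -0.508031); f=(-0.254231, 0.351243) → (1.375126, -0.476419)
(x_1(0.27), x_2(0.27)) ≈ (1.3751, -0.4764)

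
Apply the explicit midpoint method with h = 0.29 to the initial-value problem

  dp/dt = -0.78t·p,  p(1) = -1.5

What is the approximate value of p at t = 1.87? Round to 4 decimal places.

-0.5675

Midpoint: k1 = f(t_n, p_n); k2 = f(t_n + h/2, p_n + (h/2)·k1); p_{n+1} = p_n + h·k2.
t=1.000000, p=-1.500000:
  k1 = f(1.000000, -1.500000) = 1.170000
  k2 = f(1.145000, -1.330350) = 1.188136
  p ← -1.500000 + 0.29·1.188136 = -1.155441
t=1.290000, p=-1.155441:
  k1 = f(1.290000, -1.155441) = 1.162604
  k2 = f(1.435000, -0.986863) = 1.104596
  p ← -1.155441 + 0.29·1.104596 = -0.835108
t=1.580000, p=-0.835108:
  k1 = f(1.580000, -0.835108) = 1.029187
  k2 = f(1.725000, -0.685876) = 0.922846
  p ← -0.835108 + 0.29·0.922846 = -0.567483
p(1.87) ≈ -0.5675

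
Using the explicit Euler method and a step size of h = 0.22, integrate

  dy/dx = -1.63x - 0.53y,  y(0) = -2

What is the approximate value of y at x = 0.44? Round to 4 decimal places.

Euler: y_{n+1} = y_n + h·f(x_n, y_n).
x=0.000000, y=-2.000000: f=1.060000 → y ← -2.000000 + 0.22·1.060000 = -1.766800
x=0.220000, y=-1.766800: f=0.577804 → y ← -1.766800 + 0.22·0.577804 = -1.639683
y(0.44) ≈ -1.6397

-1.6397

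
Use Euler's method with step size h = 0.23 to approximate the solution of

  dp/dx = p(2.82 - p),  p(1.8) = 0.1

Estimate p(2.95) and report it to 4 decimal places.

Euler: p_{n+1} = p_n + h·f(x_n, p_n).
x=1.800000, p=0.100000: f=0.272000 → p ← 0.100000 + 0.23·0.272000 = 0.162560
x=2.030000, p=0.162560: f=0.431993 → p ← 0.162560 + 0.23·0.431993 = 0.261918
x=2.260000, p=0.261918: f=0.670009 → p ← 0.261918 + 0.23·0.670009 = 0.416021
x=2.490000, p=0.416021: f=1.000105 → p ← 0.416021 + 0.23·1.000105 = 0.646045
x=2.720000, p=0.646045: f=1.404472 → p ← 0.646045 + 0.23·1.404472 = 0.969073
p(2.95) ≈ 0.9691

0.9691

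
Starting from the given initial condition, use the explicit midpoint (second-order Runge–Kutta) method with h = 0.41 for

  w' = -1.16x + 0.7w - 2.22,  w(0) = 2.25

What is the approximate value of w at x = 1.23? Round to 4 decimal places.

Midpoint: k1 = f(x_n, w_n); k2 = f(x_n + h/2, w_n + (h/2)·k1); w_{n+1} = w_n + h·k2.
x=0.000000, w=2.250000:
  k1 = f(0.000000, 2.250000) = -0.645000
  k2 = f(0.205000, 2.117775) = -0.975358
  w ← 2.250000 + 0.41·(-0.975358) = 1.850103
x=0.410000, w=1.850103:
  k1 = f(0.410000, 1.850103) = -1.400528
  k2 = f(0.615000, 1.562995) = -1.839303
  w ← 1.850103 + 0.41·(-1.839303) = 1.095989
x=0.820000, w=1.095989:
  k1 = f(0.820000, 1.095989) = -2.404008
  k2 = f(1.025000, 0.603167) = -2.986783
  w ← 1.095989 + 0.41·(-2.986783) = -0.128592
w(1.23) ≈ -0.1286

-0.1286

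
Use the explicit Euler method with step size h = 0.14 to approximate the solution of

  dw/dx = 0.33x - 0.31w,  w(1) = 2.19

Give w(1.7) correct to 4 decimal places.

Euler: w_{n+1} = w_n + h·f(x_n, w_n).
x=1.000000, w=2.190000: f=-0.348900 → w ← 2.190000 + 0.14·(-0.348900) = 2.141154
x=1.140000, w=2.141154: f=-0.287558 → w ← 2.141154 + 0.14·(-0.287558) = 2.100896
x=1.280000, w=2.100896: f=-0.228878 → w ← 2.100896 + 0.14·(-0.228878) = 2.068853
x=1.420000, w=2.068853: f=-0.172744 → w ← 2.068853 + 0.14·(-0.172744) = 2.044669
x=1.560000, w=2.044669: f=-0.119047 → w ← 2.044669 + 0.14·(-0.119047) = 2.028002
w(1.7) ≈ 2.0280

2.0280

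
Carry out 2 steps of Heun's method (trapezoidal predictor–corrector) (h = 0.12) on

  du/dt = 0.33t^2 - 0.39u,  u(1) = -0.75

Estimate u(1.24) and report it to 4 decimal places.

Heun: k1 = f(t_n, u_n); k2 = f(t_n + h, u_n + h·k1); u_{n+1} = u_n + (h/2)·(k1 + k2).
t=1.000000, u=-0.750000:
  k1 = f(1.000000, -0.750000) = 0.622500
  k2 = f(1.120000, -0.675300) = 0.677319
  u ← -0.750000 + (0.12/2)·(0.622500 + 0.677319) = -0.672011
t=1.120000, u=-0.672011:
  k1 = f(1.120000, -0.672011) = 0.676036
  k2 = f(1.240000, -0.590887) = 0.737854
  u ← -0.672011 + (0.12/2)·(0.676036 + 0.737854) = -0.587177
u(1.24) ≈ -0.5872

-0.5872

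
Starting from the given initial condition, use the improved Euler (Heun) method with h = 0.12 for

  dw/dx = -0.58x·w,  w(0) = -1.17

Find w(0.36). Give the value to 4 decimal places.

-1.1268

Heun: k1 = f(x_n, w_n); k2 = f(x_n + h, w_n + h·k1); w_{n+1} = w_n + (h/2)·(k1 + k2).
x=0.000000, w=-1.170000:
  k1 = f(0.000000, -1.170000) = 0.000000
  k2 = f(0.120000, -1.170000) = 0.081432
  w ← -1.170000 + (0.12/2)·(0.000000 + 0.081432) = -1.165114
x=0.120000, w=-1.165114:
  k1 = f(0.120000, -1.165114) = 0.081092
  k2 = f(0.240000, -1.155383) = 0.160829
  w ← -1.165114 + (0.12/2)·(0.081092 + 0.160829) = -1.150599
x=0.240000, w=-1.150599:
  k1 = f(0.240000, -1.150599) = 0.160163
  k2 = f(0.360000, -1.131379) = 0.236232
  w ← -1.150599 + (0.12/2)·(0.160163 + 0.236232) = -1.126815
w(0.36) ≈ -1.1268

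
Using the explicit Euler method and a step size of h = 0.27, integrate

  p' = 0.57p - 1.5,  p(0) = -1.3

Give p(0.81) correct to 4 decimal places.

Euler: p_{n+1} = p_n + h·f(x_n, p_n).
x=0.000000, p=-1.300000: f=-2.241000 → p ← -1.300000 + 0.27·(-2.241000) = -1.905070
x=0.270000, p=-1.905070: f=-2.585890 → p ← -1.905070 + 0.27·(-2.585890) = -2.603260
x=0.540000, p=-2.603260: f=-2.983858 → p ← -2.603260 + 0.27·(-2.983858) = -3.408902
p(0.81) ≈ -3.4089

-3.4089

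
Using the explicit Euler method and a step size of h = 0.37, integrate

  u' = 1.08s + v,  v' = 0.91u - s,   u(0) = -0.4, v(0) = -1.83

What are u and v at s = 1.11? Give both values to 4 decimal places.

Euler on (u,v): u_{n+1} = u_n + h·u', v_{n+1} = v_n + h·v'.
0.000000: (-0.400000, -1.830000); f=(-1.830000, -0.364000) → (-1.077100, -1.964680)
0.370000: (-1.077100, -1.964680); f=(-1.565080, -1.350161) → (-1.656180, -2.464240)
0.740000: (-1.656180, -2.464240); f=(-1.665040, -2.247123) → (-2.272244, -3.295675)
(u(1.11), v(1.11)) ≈ (-2.2722, -3.2957)

-2.2722, -3.2957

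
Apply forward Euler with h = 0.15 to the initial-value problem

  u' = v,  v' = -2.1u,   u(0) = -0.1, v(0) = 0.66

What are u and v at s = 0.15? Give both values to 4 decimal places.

Euler on (u,v): u_{n+1} = u_n + h·u', v_{n+1} = v_n + h·v'.
0.000000: (-0.100000, 0.660000); f=(0.660000, 0.210000) → (-0.001000, 0.691500)
(u(0.15), v(0.15)) ≈ (-0.0010, 0.6915)

-0.0010, 0.6915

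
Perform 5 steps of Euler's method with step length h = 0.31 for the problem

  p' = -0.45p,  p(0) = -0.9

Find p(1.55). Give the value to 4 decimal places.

-0.4246

Euler: p_{n+1} = p_n + h·f(x_n, p_n).
x=0.000000, p=-0.900000: f=0.405000 → p ← -0.900000 + 0.31·0.405000 = -0.774450
x=0.310000, p=-0.774450: f=0.348503 → p ← -0.774450 + 0.31·0.348503 = -0.666414
x=0.620000, p=-0.666414: f=0.299886 → p ← -0.666414 + 0.31·0.299886 = -0.573449
x=0.930000, p=-0.573449: f=0.258052 → p ← -0.573449 + 0.31·0.258052 = -0.493453
x=1.240000, p=-0.493453: f=0.222054 → p ← -0.493453 + 0.31·0.222054 = -0.424617
p(1.55) ≈ -0.4246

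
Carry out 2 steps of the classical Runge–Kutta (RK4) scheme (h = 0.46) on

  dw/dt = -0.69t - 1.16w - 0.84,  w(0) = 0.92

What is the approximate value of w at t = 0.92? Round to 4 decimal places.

-0.3690

RK4: k1 = f(t_n, w_n); k2 = f(t_n + h/2, w_n + (h/2)·k1); k3 = f(t_n + h/2, w_n + (h/2)·k2); k4 = f(t_n + h, w_n + h·k3); w_{n+1} = w_n + (h/6)·(k1 + 2k2 + 2k3 + k4).
t=0.000000, w=0.920000:
  k1 = f(0.000000, 0.920000) = -1.907200
  k2 = f(0.230000, 0.481344) = -1.557059
  k3 = f(0.230000, 0.561876) = -1.650477
  k4 = f(0.460000, 0.160781) = -1.343906
  w ← 0.920000 + (0.46/6)·(k1 + 2k2 + 2k3 + k4) = 0.178926
t=0.460000, w=0.178926:
  k1 = f(0.460000, 0.178926) = -1.364955
  k2 = f(0.690000, -0.135013) = -1.159485
  k3 = f(0.690000, -0.087755) = -1.214304
  k4 = f(0.920000, -0.379653) = -1.034402
  w ← 0.178926 + (0.46/6)·(k1 + 2k2 + 2k3 + k4) = -0.369005
w(0.92) ≈ -0.3690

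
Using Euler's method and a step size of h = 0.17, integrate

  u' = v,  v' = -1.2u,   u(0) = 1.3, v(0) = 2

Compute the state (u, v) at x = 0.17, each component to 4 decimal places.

Euler on (u,v): u_{n+1} = u_n + h·u', v_{n+1} = v_n + h·v'.
0.000000: (1.300000, 2.000000); f=(2.000000, -1.560000) → (1.640000, 1.734800)
(u(0.17), v(0.17)) ≈ (1.6400, 1.7348)

1.6400, 1.7348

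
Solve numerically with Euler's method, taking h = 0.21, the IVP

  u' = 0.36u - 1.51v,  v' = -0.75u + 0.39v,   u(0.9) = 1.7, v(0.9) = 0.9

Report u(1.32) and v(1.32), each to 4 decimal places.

1.4359, 0.5207

Euler on (u,v): u_{n+1} = u_n + h·u', v_{n+1} = v_n + h·v'.
0.900000: (1.700000, 0.900000); f=(-0.747000, -0.924000) → (1.543130, 0.705960)
1.110000: (1.543130, 0.705960); f=(-0.510473, -0.882023) → (1.435931, 0.520735)
(u(1.32), v(1.32)) ≈ (1.4359, 0.5207)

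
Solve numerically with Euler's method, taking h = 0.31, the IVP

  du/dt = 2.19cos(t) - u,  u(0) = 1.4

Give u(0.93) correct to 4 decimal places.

Euler: u_{n+1} = u_n + h·f(t_n, u_n).
t=0.000000, u=1.400000: f=0.790000 → u ← 1.400000 + 0.31·0.790000 = 1.644900
t=0.310000, u=1.644900: f=0.440711 → u ← 1.644900 + 0.31·0.440711 = 1.781520
t=0.620000, u=1.781520: f=0.000874 → u ← 1.781520 + 0.31·0.000874 = 1.781791
u(0.93) ≈ 1.7818

1.7818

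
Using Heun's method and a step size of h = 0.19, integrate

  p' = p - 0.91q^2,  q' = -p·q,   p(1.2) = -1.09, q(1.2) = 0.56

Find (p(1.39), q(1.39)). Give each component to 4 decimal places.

Heun on (p,q): k1 = f(t_n, state_n); k2 = f(t_n + h, state_n + h·k1); state_{n+1} = state_n + (h/2)·(k1 + k2).
1.200000: (-1.090000, 0.560000)
  k1 = (-1.375376, 0.610400)
  predictor → (-1.351321, 0.675976)
  k2 = (-1.767140, 0.913461)
  → (-1.388539, 0.704767)
(p(1.39), q(1.39)) ≈ (-1.3885, 0.7048)

-1.3885, 0.7048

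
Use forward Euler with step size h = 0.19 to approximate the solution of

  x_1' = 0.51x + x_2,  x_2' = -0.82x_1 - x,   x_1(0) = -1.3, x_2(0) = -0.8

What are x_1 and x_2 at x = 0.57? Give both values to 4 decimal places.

Euler on (x_1,x_2): x_1_{n+1} = x_1_n + h·x_1', x_2_{n+1} = x_2_n + h·x_2'.
0.000000: (-1.300000, -0.800000); f=(-0.800000, 1.066000) → (-1.452000, -0.597460)
0.190000: (-1.452000, -0.597460); f=(-0.500560, 1.000640) → (-1.547106, -0.407338)
0.380000: (-1.547106, -0.407338); f=(-0.213538, 0.888627) → (-1.587679, -0.238499)
(x_1(0.57), x_2(0.57)) ≈ (-1.5877, -0.2385)

-1.5877, -0.2385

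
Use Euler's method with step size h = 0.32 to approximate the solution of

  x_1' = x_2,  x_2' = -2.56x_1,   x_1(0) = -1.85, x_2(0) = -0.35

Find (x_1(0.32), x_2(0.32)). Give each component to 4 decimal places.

Euler on (x_1,x_2): x_1_{n+1} = x_1_n + h·x_1', x_2_{n+1} = x_2_n + h·x_2'.
0.000000: (-1.850000, -0.350000); f=(-0.350000, 4.736000) → (-1.962000, 1.165520)
(x_1(0.32), x_2(0.32)) ≈ (-1.9620, 1.1655)

-1.9620, 1.1655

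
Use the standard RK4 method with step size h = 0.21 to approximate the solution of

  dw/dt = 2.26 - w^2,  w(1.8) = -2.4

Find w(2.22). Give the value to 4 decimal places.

-12.8196

RK4: k1 = f(t_n, w_n); k2 = f(t_n + h/2, w_n + (h/2)·k1); k3 = f(t_n + h/2, w_n + (h/2)·k2); k4 = f(t_n + h, w_n + h·k3); w_{n+1} = w_n + (h/6)·(k1 + 2k2 + 2k3 + k4).
t=1.800000, w=-2.400000:
  k1 = f(1.800000, -2.400000) = -3.500000
  k2 = f(1.905000, -2.767500) = -5.399056
  k3 = f(1.905000, -2.966901) = -6.542501
  k4 = f(2.010000, -3.773925) = -11.982511
  w ← -2.400000 + (0.21/6)·(k1 + 2k2 + 2k3 + k4) = -3.777797
t=2.010000, w=-3.777797:
  k1 = f(2.010000, -3.777797) = -12.011749
  k2 = f(2.115000, -5.039031) = -23.131829
  k3 = f(2.115000, -6.206639) = -36.262368
  k4 = f(2.220000, -11.392894) = -127.538036
  w ← -3.777797 + (0.21/6)·(k1 + 2k2 + 2k3 + k4) = -12.819633
w(2.22) ≈ -12.8196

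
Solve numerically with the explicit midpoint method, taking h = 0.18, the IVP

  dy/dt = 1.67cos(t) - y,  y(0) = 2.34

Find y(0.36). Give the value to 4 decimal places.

2.1270

Midpoint: k1 = f(t_n, y_n); k2 = f(t_n + h/2, y_n + (h/2)·k1); y_{n+1} = y_n + h·k2.
t=0.000000, y=2.340000:
  k1 = f(0.000000, 2.340000) = -0.670000
  k2 = f(0.090000, 2.279700) = -0.616459
  y ← 2.340000 + 0.18·(-0.616459) = 2.229037
t=0.180000, y=2.229037:
  k1 = f(0.180000, 2.229037) = -0.586018
  k2 = f(0.270000, 2.176296) = -0.566798
  y ← 2.229037 + 0.18·(-0.566798) = 2.127014
y(0.36) ≈ 2.1270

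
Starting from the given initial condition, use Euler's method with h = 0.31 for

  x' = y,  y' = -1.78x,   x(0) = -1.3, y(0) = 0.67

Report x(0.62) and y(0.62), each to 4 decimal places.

Euler on (x,y): x_{n+1} = x_n + h·x', y_{n+1} = y_n + h·y'.
0.000000: (-1.300000, 0.670000); f=(0.670000, 2.314000) → (-1.092300, 1.387340)
0.310000: (-1.092300, 1.387340); f=(1.387340, 1.944294) → (-0.662225, 1.990071)
(x(0.62), y(0.62)) ≈ (-0.6622, 1.9901)

-0.6622, 1.9901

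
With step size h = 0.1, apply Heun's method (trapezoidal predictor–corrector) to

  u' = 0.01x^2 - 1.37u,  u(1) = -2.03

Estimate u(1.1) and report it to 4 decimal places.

Heun: k1 = f(x_n, u_n); k2 = f(x_n + h, u_n + h·k1); u_{n+1} = u_n + (h/2)·(k1 + k2).
x=1.000000, u=-2.030000:
  k1 = f(1.000000, -2.030000) = 2.791100
  k2 = f(1.100000, -1.750890) = 2.410819
  u ← -2.030000 + (0.1/2)·(2.791100 + 2.410819) = -1.769904
u(1.1) ≈ -1.7699

-1.7699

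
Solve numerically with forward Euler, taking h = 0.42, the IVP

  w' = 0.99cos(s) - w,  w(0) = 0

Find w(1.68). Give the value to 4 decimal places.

Euler: w_{n+1} = w_n + h·f(s_n, w_n).
s=0.000000, w=0.000000: f=0.990000 → w ← 0.000000 + 0.42·0.990000 = 0.415800
s=0.420000, w=0.415800: f=0.488158 → w ← 0.415800 + 0.42·0.488158 = 0.620826
s=0.840000, w=0.620826: f=0.039962 → w ← 0.620826 + 0.42·0.039962 = 0.637610
s=1.260000, w=0.637610: f=-0.334852 → w ← 0.637610 + 0.42·(-0.334852) = 0.496973
w(1.68) ≈ 0.4970

0.4970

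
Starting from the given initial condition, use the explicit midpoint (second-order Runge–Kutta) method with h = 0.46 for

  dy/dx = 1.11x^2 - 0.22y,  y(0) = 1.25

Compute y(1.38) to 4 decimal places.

1.8135

Midpoint: k1 = f(x_n, y_n); k2 = f(x_n + h/2, y_n + (h/2)·k1); y_{n+1} = y_n + h·k2.
x=0.000000, y=1.250000:
  k1 = f(0.000000, 1.250000) = -0.275000
  k2 = f(0.230000, 1.186750) = -0.202366
  y ← 1.250000 + 0.46·(-0.202366) = 1.156912
x=0.460000, y=1.156912:
  k1 = f(0.460000, 1.156912) = -0.019645
  k2 = f(0.690000, 1.152393) = 0.274944
  y ← 1.156912 + 0.46·0.274944 = 1.283386
x=0.920000, y=1.283386:
  k1 = f(0.920000, 1.283386) = 0.657159
  k2 = f(1.150000, 1.434533) = 1.152378
  y ← 1.283386 + 0.46·1.152378 = 1.813480
y(1.38) ≈ 1.8135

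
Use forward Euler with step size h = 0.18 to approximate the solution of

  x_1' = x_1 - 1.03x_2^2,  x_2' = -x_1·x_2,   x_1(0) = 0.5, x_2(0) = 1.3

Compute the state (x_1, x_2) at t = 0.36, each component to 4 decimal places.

0.0670, 1.1241

Euler on (x_1,x_2): x_1_{n+1} = x_1_n + h·x_1', x_2_{n+1} = x_2_n + h·x_2'.
0.000000: (0.500000, 1.300000); f=(-1.240700, -0.650000) → (0.276674, 1.183000)
0.180000: (0.276674, 1.183000); f=(-1.164800, -0.327305) → (0.067010, 1.124085)
(x_1(0.36), x_2(0.36)) ≈ (0.0670, 1.1241)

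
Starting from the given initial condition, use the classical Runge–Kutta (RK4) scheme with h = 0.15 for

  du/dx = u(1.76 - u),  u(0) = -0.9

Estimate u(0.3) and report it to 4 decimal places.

RK4: k1 = f(x_n, u_n); k2 = f(x_n + h/2, u_n + (h/2)·k1); k3 = f(x_n + h/2, u_n + (h/2)·k2); k4 = f(x_n + h, u_n + h·k3); u_{n+1} = u_n + (h/6)·(k1 + 2k2 + 2k3 + k4).
x=0.000000, u=-0.900000:
  k1 = f(0.000000, -0.900000) = -2.394000
  k2 = f(0.075000, -1.079550) = -3.065436
  k3 = f(0.075000, -1.129908) = -3.265329
  k4 = f(0.150000, -1.389799) = -4.377589
  u ← -0.900000 + (0.15/6)·(k1 + 2k2 + 2k3 + k4) = -1.385828
x=0.150000, u=-1.385828:
  k1 = f(0.150000, -1.385828) = -4.359576
  k2 = f(0.225000, -1.712796) = -5.948192
  k3 = f(0.225000, -1.831942) = -6.580232
  k4 = f(0.300000, -2.372863) = -9.806716
  u ← -1.385828 + (0.15/6)·(k1 + 2k2 + 2k3 + k4) = -2.366406
u(0.3) ≈ -2.3664

-2.3664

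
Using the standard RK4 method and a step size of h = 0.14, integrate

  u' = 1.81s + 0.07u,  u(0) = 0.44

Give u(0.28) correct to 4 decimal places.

0.5201

RK4: k1 = f(s_n, u_n); k2 = f(s_n + h/2, u_n + (h/2)·k1); k3 = f(s_n + h/2, u_n + (h/2)·k2); k4 = f(s_n + h, u_n + h·k3); u_{n+1} = u_n + (h/6)·(k1 + 2k2 + 2k3 + k4).
s=0.000000, u=0.440000:
  k1 = f(0.000000, 0.440000) = 0.030800
  k2 = f(0.070000, 0.442156) = 0.157651
  k3 = f(0.070000, 0.451036) = 0.158272
  k4 = f(0.140000, 0.462158) = 0.285751
  u ← 0.440000 + (0.14/6)·(k1 + 2k2 + 2k3 + k4) = 0.462129
s=0.140000, u=0.462129:
  k1 = f(0.140000, 0.462129) = 0.285749
  k2 = f(0.210000, 0.482132) = 0.413849
  k3 = f(0.210000, 0.491099) = 0.414477
  k4 = f(0.280000, 0.520156) = 0.543211
  u ← 0.462129 + (0.14/6)·(k1 + 2k2 + 2k3 + k4) = 0.520127
u(0.28) ≈ 0.5201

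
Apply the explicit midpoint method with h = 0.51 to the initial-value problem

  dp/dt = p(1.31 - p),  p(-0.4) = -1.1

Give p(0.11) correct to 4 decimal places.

Midpoint: k1 = f(t_n, p_n); k2 = f(t_n + h/2, p_n + (h/2)·k1); p_{n+1} = p_n + h·k2.
t=-0.400000, p=-1.100000:
  k1 = f(-0.400000, -1.100000) = -2.651000
  k2 = f(-0.145000, -1.776005) = -5.480760
  p ← -1.100000 + 0.51·(-5.480760) = -3.895188
p(0.11) ≈ -3.8952

-3.8952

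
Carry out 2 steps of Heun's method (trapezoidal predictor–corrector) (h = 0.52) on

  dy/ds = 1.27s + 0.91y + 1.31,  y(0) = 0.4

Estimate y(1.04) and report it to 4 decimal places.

Heun: k1 = f(s_n, y_n); k2 = f(s_n + h, y_n + h·k1); y_{n+1} = y_n + (h/2)·(k1 + k2).
s=0.000000, y=0.400000:
  k1 = f(0.000000, 0.400000) = 1.674000
  k2 = f(0.520000, 1.270480) = 3.126537
  y ← 0.400000 + (0.52/2)·(1.674000 + 3.126537) = 1.648140
s=0.520000, y=1.648140:
  k1 = f(0.520000, 1.648140) = 3.470207
  k2 = f(1.040000, 3.452647) = 5.772709
  y ← 1.648140 + (0.52/2)·(3.470207 + 5.772709) = 4.051298
y(1.04) ≈ 4.0513

4.0513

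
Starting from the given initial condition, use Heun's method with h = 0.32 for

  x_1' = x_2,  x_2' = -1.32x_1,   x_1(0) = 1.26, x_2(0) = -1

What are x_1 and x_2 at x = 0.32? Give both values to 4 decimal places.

Heun on (x_1,x_2): k1 = f(x_n, state_n); k2 = f(x_n + h, state_n + h·k1); state_{n+1} = state_n + (h/2)·(k1 + k2).
0.000000: (1.260000, -1.000000)
  k1 = (-1.000000, -1.663200)
  predictor → (0.940000, -1.532224)
  k2 = (-1.532224, -1.240800)
  → (0.854844, -1.464640)
(x_1(0.32), x_2(0.32)) ≈ (0.8548, -1.4646)

0.8548, -1.4646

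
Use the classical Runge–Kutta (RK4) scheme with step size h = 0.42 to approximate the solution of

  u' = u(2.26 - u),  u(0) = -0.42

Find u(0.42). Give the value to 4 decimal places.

-1.5104

RK4: k1 = f(x_n, u_n); k2 = f(x_n + h/2, u_n + (h/2)·k1); k3 = f(x_n + h/2, u_n + (h/2)·k2); k4 = f(x_n + h, u_n + h·k3); u_{n+1} = u_n + (h/6)·(k1 + 2k2 + 2k3 + k4).
x=0.000000, u=-0.420000:
  k1 = f(0.000000, -0.420000) = -1.125600
  k2 = f(0.210000, -0.656376) = -1.914239
  k3 = f(0.210000, -0.821990) = -2.533366
  k4 = f(0.420000, -1.484014) = -5.556167
  u ← -0.420000 + (0.42/6)·(k1 + 2k2 + 2k3 + k4) = -1.510388
u(0.42) ≈ -1.5104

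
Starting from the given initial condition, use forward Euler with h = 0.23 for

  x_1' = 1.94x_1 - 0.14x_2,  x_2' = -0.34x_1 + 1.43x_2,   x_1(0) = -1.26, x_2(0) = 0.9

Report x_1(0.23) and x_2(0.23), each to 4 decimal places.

Euler on (x_1,x_2): x_1_{n+1} = x_1_n + h·x_1', x_2_{n+1} = x_2_n + h·x_2'.
0.000000: (-1.260000, 0.900000); f=(-2.570400, 1.715400) → (-1.851192, 1.294542)
(x_1(0.23), x_2(0.23)) ≈ (-1.8512, 1.2945)

-1.8512, 1.2945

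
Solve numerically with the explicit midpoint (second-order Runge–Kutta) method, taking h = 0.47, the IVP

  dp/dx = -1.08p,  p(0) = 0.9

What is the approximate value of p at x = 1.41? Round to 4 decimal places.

0.2158

Midpoint: k1 = f(x_n, p_n); k2 = f(x_n + h/2, p_n + (h/2)·k1); p_{n+1} = p_n + h·k2.
x=0.000000, p=0.900000:
  k1 = f(0.000000, 0.900000) = -0.972000
  k2 = f(0.235000, 0.671580) = -0.725306
  p ← 0.900000 + 0.47·(-0.725306) = 0.559106
x=0.470000, p=0.559106:
  k1 = f(0.470000, 0.559106) = -0.603834
  k2 = f(0.705000, 0.417205) = -0.450581
  p ← 0.559106 + 0.47·(-0.450581) = 0.347333
x=0.940000, p=0.347333:
  k1 = f(0.940000, 0.347333) = -0.375119
  k2 = f(1.175000, 0.259180) = -0.279914
  p ← 0.347333 + 0.47·(-0.279914) = 0.215773
p(1.41) ≈ 0.2158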